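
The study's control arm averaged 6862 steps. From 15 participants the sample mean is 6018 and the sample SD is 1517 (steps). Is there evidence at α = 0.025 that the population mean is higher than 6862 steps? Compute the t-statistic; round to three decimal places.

-2.155

H0: μ = 6862; H1: μ > 6862 (one-sample t-test, right-tailed).
t = (x̄ − μ₀)/(s/√n) = (6018 − 6862)/(1517/√15) = -2.155
df = n − 1 = 14
p-value = P(T ≥ -2.155) ≈ 0.975
Since p ≈ 0.975 > α = 0.025, fail to reject H0; the data do not provide sufficient evidence against H0.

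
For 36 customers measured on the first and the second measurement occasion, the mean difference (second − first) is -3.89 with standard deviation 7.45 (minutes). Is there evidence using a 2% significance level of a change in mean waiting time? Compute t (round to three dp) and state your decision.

H0: μ_d = 0; H1: μ_d ≠ 0 (paired t-test on the differences, two-sided).
t = d̄/(s_d/√n) = -3.89/(7.45/√36) = -3.133
df = n − 1 = 35
Two-sided p-value ≈ 0.003
Since p ≈ 0.003 < α = 0.02, reject H0; the data support H1.

t = -3.133; reject H0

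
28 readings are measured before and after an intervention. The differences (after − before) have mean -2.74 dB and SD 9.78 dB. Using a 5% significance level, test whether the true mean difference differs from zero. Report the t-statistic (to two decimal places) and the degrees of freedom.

t = -1.48, df = 27

H0: μ_d = 0; H1: μ_d ≠ 0 (paired t-test on the differences, two-sided).
t = d̄/(s_d/√n) = -2.74/(9.78/√28) = -1.48
df = n − 1 = 27
Two-sided p-value ≈ 0.150
Since p ≈ 0.150 > α = 0.05, fail to reject H0; the evidence is not statistically significant.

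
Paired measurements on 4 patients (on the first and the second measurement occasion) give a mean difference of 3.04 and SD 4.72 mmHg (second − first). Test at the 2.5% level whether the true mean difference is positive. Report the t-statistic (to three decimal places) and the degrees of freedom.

t = 1.288, df = 3

H0: μ_d = 0; H1: μ_d > 0 (paired t-test on the differences, right-tailed).
t = d̄/(s_d/√n) = 3.04/(4.72/√4) = 1.288
df = n − 1 = 3
p-value = P(T ≥ 1.288) ≈ 0.1440
Since p ≈ 0.1440 > α = 0.025, fail to reject H0; the data do not provide sufficient evidence against H0.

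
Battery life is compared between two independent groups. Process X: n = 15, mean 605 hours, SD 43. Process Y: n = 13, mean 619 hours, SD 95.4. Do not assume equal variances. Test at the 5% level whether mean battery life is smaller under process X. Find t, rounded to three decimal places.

-0.488

Let group 1 = process X, group 2 = process Y. H0: μ_1 = μ_2; H1: μ_1 < μ_2 (Welch's two-sample t-test, left-tailed).
t = (x̄_1 − x̄_2)/√(s_1²/n_1 + s_2²/n_2) = (605 − 619)/√(43²/15 + 95.4²/13) = -0.488
Welch–Satterthwaite df ≈ 16.17
p-value = P(T ≤ -0.488) ≈ 0.316
Since p ≈ 0.316 > α = 0.05, fail to reject H0; the evidence is not statistically significant.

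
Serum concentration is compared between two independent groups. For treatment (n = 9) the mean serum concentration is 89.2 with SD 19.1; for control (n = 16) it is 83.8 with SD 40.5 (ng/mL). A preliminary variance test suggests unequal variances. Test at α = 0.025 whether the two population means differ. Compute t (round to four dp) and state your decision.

t = 0.4515; fail to reject H0

Let group 1 = treatment, group 2 = control. H0: μ_1 = μ_2; H1: μ_1 ≠ μ_2 (Welch's two-sample t-test, two-sided).
t = (x̄_1 − x̄_2)/√(s_1²/n_1 + s_2²/n_2) = (89.2 − 83.8)/√(19.1²/9 + 40.5²/16) = 0.4515
Welch–Satterthwaite df ≈ 22.59
Two-sided p-value ≈ 0.656
Since p ≈ 0.656 > α = 0.025, fail to reject H0; the data do not provide sufficient evidence against H0.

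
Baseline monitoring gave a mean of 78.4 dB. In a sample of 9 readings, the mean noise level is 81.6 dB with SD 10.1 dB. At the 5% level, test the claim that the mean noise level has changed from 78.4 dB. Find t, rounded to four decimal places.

H0: μ = 78.4; H1: μ ≠ 78.4 (one-sample t-test, two-sided).
t = (x̄ − μ₀)/(s/√n) = (81.6 − 78.4)/(10.1/√9) = 0.9505
df = n − 1 = 8
Two-sided p-value ≈ 0.3697
Since p ≈ 0.3697 > α = 0.05, fail to reject H0; the evidence is not statistically significant.

0.9505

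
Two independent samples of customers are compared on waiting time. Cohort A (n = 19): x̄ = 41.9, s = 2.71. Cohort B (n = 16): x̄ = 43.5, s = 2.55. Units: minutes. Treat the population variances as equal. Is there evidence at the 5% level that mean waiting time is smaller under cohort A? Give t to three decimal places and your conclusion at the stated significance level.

Let group 1 = cohort A, group 2 = cohort B. H0: μ_1 = μ_2; H1: μ_1 < μ_2 (two-sample pooled-variance t-test, left-tailed).
s_p² = [(19−1)·2.71² + (16−1)·2.55²]/(19+16−2) = 6.96155
t = (41.9 − 43.5)/√[6.96155·(1/19 + 1/16)] = -1.787
df = n₁ + n₂ − 2 = 33
p-value = P(T ≤ -1.787) ≈ 0.0415
Since p ≈ 0.0415 < α = 0.05, reject H0; the evidence is statistically significant.

t = -1.787; reject H0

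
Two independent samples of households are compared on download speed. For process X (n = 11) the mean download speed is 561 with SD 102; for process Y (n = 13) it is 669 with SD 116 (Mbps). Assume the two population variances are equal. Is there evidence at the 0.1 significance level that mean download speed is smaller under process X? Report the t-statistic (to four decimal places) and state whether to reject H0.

Let group 1 = process X, group 2 = process Y. H0: μ_1 = μ_2; H1: μ_1 < μ_2 (two-sample pooled-variance t-test, left-tailed).
s_p² = [(11−1)·102² + (13−1)·116²]/(11+13−2) = 12068.7
t = (561 − 669)/√[12068.7·(1/11 + 1/13)] = -2.3997
df = n₁ + n₂ − 2 = 22
p-value = P(T ≤ -2.3997) ≈ 0.0127
Since p ≈ 0.0127 < α = 0.1, reject H0; the data support H1.

t = -2.3997; reject H0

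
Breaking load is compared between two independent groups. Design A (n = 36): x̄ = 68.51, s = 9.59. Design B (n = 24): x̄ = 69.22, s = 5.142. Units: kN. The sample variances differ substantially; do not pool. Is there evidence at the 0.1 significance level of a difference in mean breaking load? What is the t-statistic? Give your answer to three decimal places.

Let group 1 = design A, group 2 = design B. H0: μ_1 = μ_2; H1: μ_1 ≠ μ_2 (Welch's two-sample t-test, two-sided).
t = (x̄_1 − x̄_2)/√(s_1²/n_1 + s_2²/n_2) = (68.51 − 69.22)/√(9.59²/36 + 5.142²/24) = -0.371
Welch–Satterthwaite df ≈ 55.88
Two-sided p-value ≈ 0.7118
Since p ≈ 0.7118 > α = 0.1, fail to reject H0; the data do not provide sufficient evidence against H0.

-0.371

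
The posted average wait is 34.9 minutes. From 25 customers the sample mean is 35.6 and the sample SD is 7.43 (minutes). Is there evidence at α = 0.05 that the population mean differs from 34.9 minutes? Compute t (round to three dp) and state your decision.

H0: μ = 34.9; H1: μ ≠ 34.9 (one-sample t-test, two-sided).
t = (x̄ − μ₀)/(s/√n) = (35.6 − 34.9)/(7.43/√25) = 0.471
df = n − 1 = 24
Two-sided p-value ≈ 0.642
Since p ≈ 0.642 > α = 0.05, fail to reject H0; the data do not provide sufficient evidence against H0.

t = 0.471; fail to reject H0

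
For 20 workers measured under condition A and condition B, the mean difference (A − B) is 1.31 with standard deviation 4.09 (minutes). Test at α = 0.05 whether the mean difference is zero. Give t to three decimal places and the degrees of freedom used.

H0: μ_d = 0; H1: μ_d ≠ 0 (paired t-test on the differences, two-sided).
t = d̄/(s_d/√n) = 1.31/(4.09/√20) = 1.432
df = n − 1 = 19
Two-sided p-value ≈ 0.168
Since p ≈ 0.168 > α = 0.05, fail to reject H0; the evidence is not statistically significant.

t = 1.432, df = 19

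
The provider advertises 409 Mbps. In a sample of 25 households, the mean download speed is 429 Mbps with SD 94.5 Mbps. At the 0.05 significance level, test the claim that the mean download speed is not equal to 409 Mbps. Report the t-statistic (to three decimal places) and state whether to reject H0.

t = 1.058; fail to reject H0

H0: μ = 409; H1: μ ≠ 409 (one-sample t-test, two-sided).
t = (x̄ − μ₀)/(s/√n) = (429 − 409)/(94.5/√25) = 1.058
df = n − 1 = 24
Two-sided p-value ≈ 0.300
Since p ≈ 0.300 > α = 0.05, fail to reject H0; the data do not provide sufficient evidence against H0.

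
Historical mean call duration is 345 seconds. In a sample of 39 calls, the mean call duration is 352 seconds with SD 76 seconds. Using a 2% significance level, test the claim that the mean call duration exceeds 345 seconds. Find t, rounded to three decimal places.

H0: μ = 345; H1: μ > 345 (one-sample t-test, right-tailed).
t = (x̄ − μ₀)/(s/√n) = (352 − 345)/(76/√39) = 0.575
df = n − 1 = 38
p-value = P(T ≥ 0.575) ≈ 0.2843
Since p ≈ 0.2843 > α = 0.02, fail to reject H0; the data do not provide sufficient evidence against H0.

0.575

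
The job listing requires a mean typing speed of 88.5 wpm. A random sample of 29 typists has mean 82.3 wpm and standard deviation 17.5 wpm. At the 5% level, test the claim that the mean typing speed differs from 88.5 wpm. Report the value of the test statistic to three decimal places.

H0: μ = 88.5; H1: μ ≠ 88.5 (one-sample t-test, two-sided).
t = (x̄ − μ₀)/(s/√n) = (82.3 − 88.5)/(17.5/√29) = -1.908
df = n − 1 = 28
Two-sided p-value ≈ 0.067
Since p ≈ 0.067 > α = 0.05, fail to reject H0; the evidence is not statistically significant.

-1.908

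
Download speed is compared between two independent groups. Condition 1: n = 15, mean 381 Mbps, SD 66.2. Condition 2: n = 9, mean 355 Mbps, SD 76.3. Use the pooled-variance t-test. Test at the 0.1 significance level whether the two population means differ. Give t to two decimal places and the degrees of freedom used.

Let group 1 = condition 1, group 2 = condition 2. H0: μ_1 = μ_2; H1: μ_1 ≠ μ_2 (two-sample pooled-variance t-test, two-sided).
s_p² = [(15−1)·66.2² + (9−1)·76.3²]/(15+9−2) = 4905.8
t = (381 − 355)/√[4905.8·(1/15 + 1/9)] = 0.88
df = n₁ + n₂ − 2 = 22
Two-sided p-value ≈ 0.3882
Since p ≈ 0.3882 > α = 0.1, fail to reject H0; the data do not provide sufficient evidence against H0.

t = 0.88, df = 22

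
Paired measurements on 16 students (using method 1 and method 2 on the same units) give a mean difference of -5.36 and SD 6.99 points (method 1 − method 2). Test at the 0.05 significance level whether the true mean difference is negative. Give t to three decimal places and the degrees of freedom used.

t = -3.067, df = 15

H0: μ_d = 0; H1: μ_d < 0 (paired t-test on the differences, left-tailed).
t = d̄/(s_d/√n) = -5.36/(6.99/√16) = -3.067
df = n − 1 = 15
p-value = P(T ≤ -3.067) ≈ 0.0039
Since p ≈ 0.0039 < α = 0.05, reject H0; the evidence is statistically significant.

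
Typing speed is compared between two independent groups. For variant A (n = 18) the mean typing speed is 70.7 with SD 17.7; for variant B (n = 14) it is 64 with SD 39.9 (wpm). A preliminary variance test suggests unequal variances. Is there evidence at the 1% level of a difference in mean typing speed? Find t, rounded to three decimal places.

Let group 1 = variant A, group 2 = variant B. H0: μ_1 = μ_2; H1: μ_1 ≠ μ_2 (Welch's two-sample t-test, two-sided).
t = (x̄_1 − x̄_2)/√(s_1²/n_1 + s_2²/n_2) = (70.7 − 64)/√(17.7²/18 + 39.9²/14) = 0.585
Welch–Satterthwaite df ≈ 16.98
Two-sided p-value ≈ 0.5662
Since p ≈ 0.5662 > α = 0.01, fail to reject H0; the evidence is not statistically significant.

0.585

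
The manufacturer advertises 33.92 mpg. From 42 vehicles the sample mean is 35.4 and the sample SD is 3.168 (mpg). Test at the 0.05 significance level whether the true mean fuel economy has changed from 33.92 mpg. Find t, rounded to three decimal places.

H0: μ = 33.92; H1: μ ≠ 33.92 (one-sample t-test, two-sided).
t = (x̄ − μ₀)/(s/√n) = (35.4 − 33.92)/(3.168/√42) = 3.028
df = n − 1 = 41
Two-sided p-value ≈ 0.0042
Since p ≈ 0.0042 < α = 0.05, reject H0; the data support H1.

3.028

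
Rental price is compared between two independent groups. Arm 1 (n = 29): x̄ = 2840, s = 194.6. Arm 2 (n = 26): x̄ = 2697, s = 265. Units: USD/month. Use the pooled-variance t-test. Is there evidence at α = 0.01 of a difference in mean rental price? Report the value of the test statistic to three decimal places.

2.297

Let group 1 = arm 1, group 2 = arm 2. H0: μ_1 = μ_2; H1: μ_1 ≠ μ_2 (two-sample pooled-variance t-test, two-sided).
s_p² = [(29−1)·194.6² + (26−1)·265²]/(29+26−2) = 53131.3
t = (2840 − 2697)/√[53131.3·(1/29 + 1/26)] = 2.297
df = n₁ + n₂ − 2 = 53
Two-sided p-value ≈ 0.026
Since p ≈ 0.026 > α = 0.01, fail to reject H0; the data do not provide sufficient evidence against H0.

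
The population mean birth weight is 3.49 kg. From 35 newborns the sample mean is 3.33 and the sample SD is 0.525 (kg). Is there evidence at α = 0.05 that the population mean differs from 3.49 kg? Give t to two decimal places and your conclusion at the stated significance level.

t = -1.80; fail to reject H0

H0: μ = 3.49; H1: μ ≠ 3.49 (one-sample t-test, two-sided).
t = (x̄ − μ₀)/(s/√n) = (3.33 − 3.49)/(0.525/√35) = -1.80
df = n − 1 = 34
Two-sided p-value ≈ 0.080
Since p ≈ 0.080 > α = 0.05, fail to reject H0; the data do not provide sufficient evidence against H0.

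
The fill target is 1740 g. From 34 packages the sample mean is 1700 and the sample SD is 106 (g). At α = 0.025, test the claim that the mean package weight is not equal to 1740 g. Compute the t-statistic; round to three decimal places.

H0: μ = 1740; H1: μ ≠ 1740 (one-sample t-test, two-sided).
t = (x̄ − μ₀)/(s/√n) = (1700 − 1740)/(106/√34) = -2.200
df = n − 1 = 33
Two-sided p-value ≈ 0.035
Since p ≈ 0.035 > α = 0.025, fail to reject H0; the data do not provide sufficient evidence against H0.

-2.200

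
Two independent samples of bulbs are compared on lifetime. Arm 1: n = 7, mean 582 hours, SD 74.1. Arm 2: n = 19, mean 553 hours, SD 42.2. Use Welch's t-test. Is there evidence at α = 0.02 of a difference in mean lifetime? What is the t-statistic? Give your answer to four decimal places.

0.9786

Let group 1 = arm 1, group 2 = arm 2. H0: μ_1 = μ_2; H1: μ_1 ≠ μ_2 (Welch's two-sample t-test, two-sided).
t = (x̄_1 − x̄_2)/√(s_1²/n_1 + s_2²/n_2) = (582 − 553)/√(74.1²/7 + 42.2²/19) = 0.9786
Welch–Satterthwaite df ≈ 7.48
Two-sided p-value ≈ 0.3583
Since p ≈ 0.3583 > α = 0.02, fail to reject H0; the evidence is not statistically significant.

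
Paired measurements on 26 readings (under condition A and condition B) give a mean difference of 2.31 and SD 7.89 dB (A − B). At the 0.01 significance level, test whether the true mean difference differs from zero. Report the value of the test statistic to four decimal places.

1.4929

H0: μ_d = 0; H1: μ_d ≠ 0 (paired t-test on the differences, two-sided).
t = d̄/(s_d/√n) = 2.31/(7.89/√26) = 1.4929
df = n − 1 = 25
Two-sided p-value ≈ 0.1480
Since p ≈ 0.1480 > α = 0.01, fail to reject H0; the evidence is not statistically significant.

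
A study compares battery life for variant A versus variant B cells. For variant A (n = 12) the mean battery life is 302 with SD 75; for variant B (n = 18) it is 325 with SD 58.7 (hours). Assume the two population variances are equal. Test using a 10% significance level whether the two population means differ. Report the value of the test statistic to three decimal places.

Let group 1 = variant A, group 2 = variant B. H0: μ_1 = μ_2; H1: μ_1 ≠ μ_2 (two-sample pooled-variance t-test, two-sided).
s_p² = [(12−1)·75² + (18−1)·58.7²]/(12+18−2) = 4301.85
t = (302 − 325)/√[4301.85·(1/12 + 1/18)] = -0.941
df = n₁ + n₂ − 2 = 28
Two-sided p-value ≈ 0.355
Since p ≈ 0.355 > α = 0.1, fail to reject H0; the data do not provide sufficient evidence against H0.

-0.941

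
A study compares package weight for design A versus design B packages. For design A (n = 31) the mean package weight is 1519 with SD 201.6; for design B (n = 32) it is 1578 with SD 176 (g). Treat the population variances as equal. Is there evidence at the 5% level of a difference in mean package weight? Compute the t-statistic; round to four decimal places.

Let group 1 = design A, group 2 = design B. H0: μ_1 = μ_2; H1: μ_1 ≠ μ_2 (two-sample pooled-variance t-test, two-sided).
s_p² = [(31−1)·201.6² + (32−1)·176²]/(31+32−2) = 35730
t = (1519 − 1578)/√[35730·(1/31 + 1/32)] = -1.2386
df = n₁ + n₂ − 2 = 61
Two-sided p-value ≈ 0.2202
Since p ≈ 0.2202 > α = 0.05, fail to reject H0; the evidence is not statistically significant.

-1.2386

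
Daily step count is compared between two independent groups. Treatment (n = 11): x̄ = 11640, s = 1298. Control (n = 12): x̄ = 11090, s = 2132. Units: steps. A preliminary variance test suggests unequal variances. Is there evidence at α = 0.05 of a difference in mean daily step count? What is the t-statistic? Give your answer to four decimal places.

0.7541

Let group 1 = treatment, group 2 = control. H0: μ_1 = μ_2; H1: μ_1 ≠ μ_2 (Welch's two-sample t-test, two-sided).
t = (x̄_1 − x̄_2)/√(s_1²/n_1 + s_2²/n_2) = (11640 − 11090)/√(1298²/11 + 2132²/12) = 0.7541
Welch–Satterthwaite df ≈ 18.39
Two-sided p-value ≈ 0.460
Since p ≈ 0.460 > α = 0.05, fail to reject H0; the evidence is not statistically significant.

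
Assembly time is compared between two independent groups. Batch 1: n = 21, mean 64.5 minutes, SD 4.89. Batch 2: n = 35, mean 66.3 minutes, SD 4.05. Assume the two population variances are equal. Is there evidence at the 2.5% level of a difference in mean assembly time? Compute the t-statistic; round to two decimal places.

-1.49

Let group 1 = batch 1, group 2 = batch 2. H0: μ_1 = μ_2; H1: μ_1 ≠ μ_2 (two-sample pooled-variance t-test, two-sided).
s_p² = [(21−1)·4.89² + (35−1)·4.05²]/(21+35−2) = 19.1838
t = (64.5 − 66.3)/√[19.1838·(1/21 + 1/35)] = -1.49
df = n₁ + n₂ − 2 = 54
Two-sided p-value ≈ 0.1423
Since p ≈ 0.1423 > α = 0.025, fail to reject H0; the evidence is not statistically significant.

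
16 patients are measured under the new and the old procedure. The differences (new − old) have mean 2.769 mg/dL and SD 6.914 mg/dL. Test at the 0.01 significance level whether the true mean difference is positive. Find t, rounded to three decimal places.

1.602

H0: μ_d = 0; H1: μ_d > 0 (paired t-test on the differences, right-tailed).
t = d̄/(s_d/√n) = 2.769/(6.914/√16) = 1.602
df = n − 1 = 15
p-value = P(T ≥ 1.602) ≈ 0.065
Since p ≈ 0.065 > α = 0.01, fail to reject H0; the data do not provide sufficient evidence against H0.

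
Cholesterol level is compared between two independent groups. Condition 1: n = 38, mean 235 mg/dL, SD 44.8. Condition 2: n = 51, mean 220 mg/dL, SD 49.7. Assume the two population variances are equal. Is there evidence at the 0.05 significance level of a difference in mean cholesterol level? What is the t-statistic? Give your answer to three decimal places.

1.468

Let group 1 = condition 1, group 2 = condition 2. H0: μ_1 = μ_2; H1: μ_1 ≠ μ_2 (two-sample pooled-variance t-test, two-sided).
s_p² = [(38−1)·44.8² + (51−1)·49.7²]/(38+51−2) = 2273.16
t = (235 − 220)/√[2273.16·(1/38 + 1/51)] = 1.468
df = n₁ + n₂ − 2 = 87
Two-sided p-value ≈ 0.146
Since p ≈ 0.146 > α = 0.05, fail to reject H0; the data do not provide sufficient evidence against H0.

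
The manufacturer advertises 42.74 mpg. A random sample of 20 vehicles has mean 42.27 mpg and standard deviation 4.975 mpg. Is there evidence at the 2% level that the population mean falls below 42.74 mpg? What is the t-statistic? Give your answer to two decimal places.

-0.42

H0: μ = 42.74; H1: μ < 42.74 (one-sample t-test, left-tailed).
t = (x̄ − μ₀)/(s/√n) = (42.27 − 42.74)/(4.975/√20) = -0.42
df = n − 1 = 19
p-value = P(T ≤ -0.42) ≈ 0.3387
Since p ≈ 0.3387 > α = 0.02, fail to reject H0; the data do not provide sufficient evidence against H0.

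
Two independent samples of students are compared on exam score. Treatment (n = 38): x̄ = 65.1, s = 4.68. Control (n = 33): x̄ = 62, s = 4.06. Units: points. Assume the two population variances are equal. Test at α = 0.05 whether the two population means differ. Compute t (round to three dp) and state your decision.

Let group 1 = treatment, group 2 = control. H0: μ_1 = μ_2; H1: μ_1 ≠ μ_2 (two-sample pooled-variance t-test, two-sided).
s_p² = [(38−1)·4.68² + (33−1)·4.06²]/(38+33−2) = 19.3893
t = (65.1 − 62)/√[19.3893·(1/38 + 1/33)] = 2.959
df = n₁ + n₂ − 2 = 69
Two-sided p-value ≈ 0.004
Since p ≈ 0.004 < α = 0.05, reject H0; the data support H1.

t = 2.959; reject H0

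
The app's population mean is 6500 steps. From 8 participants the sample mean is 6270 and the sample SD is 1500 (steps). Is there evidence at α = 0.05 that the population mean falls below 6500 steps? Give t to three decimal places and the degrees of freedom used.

H0: μ = 6500; H1: μ < 6500 (one-sample t-test, left-tailed).
t = (x̄ − μ₀)/(s/√n) = (6270 − 6500)/(1500/√8) = -0.434
df = n − 1 = 7
p-value = P(T ≤ -0.434) ≈ 0.3388
Since p ≈ 0.3388 > α = 0.05, fail to reject H0; the data do not provide sufficient evidence against H0.

t = -0.434, df = 7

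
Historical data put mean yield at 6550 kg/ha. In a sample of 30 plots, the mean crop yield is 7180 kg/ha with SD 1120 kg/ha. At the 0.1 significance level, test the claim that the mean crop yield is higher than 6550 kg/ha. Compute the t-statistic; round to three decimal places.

H0: μ = 6550; H1: μ > 6550 (one-sample t-test, right-tailed).
t = (x̄ − μ₀)/(s/√n) = (7180 − 6550)/(1120/√30) = 3.081
df = n − 1 = 29
p-value = P(T ≥ 3.081) ≈ 0.0022
Since p ≈ 0.0022 < α = 0.1, reject H0; the data support H1.

3.081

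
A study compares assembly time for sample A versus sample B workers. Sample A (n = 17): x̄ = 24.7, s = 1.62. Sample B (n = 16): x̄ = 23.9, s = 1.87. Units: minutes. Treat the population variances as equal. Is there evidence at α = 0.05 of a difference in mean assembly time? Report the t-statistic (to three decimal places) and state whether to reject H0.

Let group 1 = sample A, group 2 = sample B. H0: μ_1 = μ_2; H1: μ_1 ≠ μ_2 (two-sample pooled-variance t-test, two-sided).
s_p² = [(17−1)·1.62² + (16−1)·1.87²]/(17+16−2) = 3.04658
t = (24.7 − 23.9)/√[3.04658·(1/17 + 1/16)] = 1.316
df = n₁ + n₂ − 2 = 31
Two-sided p-value ≈ 0.198
Since p ≈ 0.198 > α = 0.05, fail to reject H0; the evidence is not statistically significant.

t = 1.316; fail to reject H0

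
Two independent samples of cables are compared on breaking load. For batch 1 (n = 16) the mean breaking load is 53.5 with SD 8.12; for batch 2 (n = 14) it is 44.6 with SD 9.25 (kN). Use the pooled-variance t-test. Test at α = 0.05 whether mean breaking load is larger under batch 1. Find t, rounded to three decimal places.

2.807

Let group 1 = batch 1, group 2 = batch 2. H0: μ_1 = μ_2; H1: μ_1 > μ_2 (two-sample pooled-variance t-test, right-tailed).
s_p² = [(16−1)·8.12² + (14−1)·9.25²]/(16+14−2) = 75.0474
t = (53.5 − 44.6)/√[75.0474·(1/16 + 1/14)] = 2.807
df = n₁ + n₂ − 2 = 28
p-value = P(T ≥ 2.807) ≈ 0.0045
Since p ≈ 0.0045 < α = 0.05, reject H0; the data support H1.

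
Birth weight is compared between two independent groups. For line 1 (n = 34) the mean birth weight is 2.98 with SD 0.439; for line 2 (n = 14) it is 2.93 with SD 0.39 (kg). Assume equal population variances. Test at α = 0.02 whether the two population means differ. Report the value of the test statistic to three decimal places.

Let group 1 = line 1, group 2 = line 2. H0: μ_1 = μ_2; H1: μ_1 ≠ μ_2 (two-sample pooled-variance t-test, two-sided).
s_p² = [(34−1)·0.439² + (14−1)·0.39²]/(34+14−2) = 0.181241
t = (2.98 − 2.93)/√[0.181241·(1/34 + 1/14)] = 0.370
df = n₁ + n₂ − 2 = 46
Two-sided p-value ≈ 0.7132
Since p ≈ 0.7132 > α = 0.02, fail to reject H0; the data do not provide sufficient evidence against H0.

0.370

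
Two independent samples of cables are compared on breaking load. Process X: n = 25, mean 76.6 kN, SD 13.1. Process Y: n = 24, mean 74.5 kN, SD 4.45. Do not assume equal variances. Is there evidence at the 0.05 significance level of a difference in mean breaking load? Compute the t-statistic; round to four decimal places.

0.7573

Let group 1 = process X, group 2 = process Y. H0: μ_1 = μ_2; H1: μ_1 ≠ μ_2 (Welch's two-sample t-test, two-sided).
t = (x̄_1 − x̄_2)/√(s_1²/n_1 + s_2²/n_2) = (76.6 − 74.5)/√(13.1²/25 + 4.45²/24) = 0.7573
Welch–Satterthwaite df ≈ 29.67
Two-sided p-value ≈ 0.4548
Since p ≈ 0.4548 > α = 0.05, fail to reject H0; the data do not provide sufficient evidence against H0.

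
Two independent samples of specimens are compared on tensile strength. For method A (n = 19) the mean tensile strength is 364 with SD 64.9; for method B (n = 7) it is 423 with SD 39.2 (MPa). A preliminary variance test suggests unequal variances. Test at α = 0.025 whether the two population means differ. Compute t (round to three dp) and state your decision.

Let group 1 = method A, group 2 = method B. H0: μ_1 = μ_2; H1: μ_1 ≠ μ_2 (Welch's two-sample t-test, two-sided).
t = (x̄_1 − x̄_2)/√(s_1²/n_1 + s_2²/n_2) = (364 − 423)/√(64.9²/19 + 39.2²/7) = -2.809
Welch–Satterthwaite df ≈ 18.09
Two-sided p-value ≈ 0.012
Since p ≈ 0.012 < α = 0.025, reject H0; the data support H1.

t = -2.809; reject H0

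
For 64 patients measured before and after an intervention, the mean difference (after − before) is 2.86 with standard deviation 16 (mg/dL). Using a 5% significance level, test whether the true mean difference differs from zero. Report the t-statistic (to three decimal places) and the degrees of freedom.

t = 1.430, df = 63

H0: μ_d = 0; H1: μ_d ≠ 0 (paired t-test on the differences, two-sided).
t = d̄/(s_d/√n) = 2.86/(16/√64) = 1.430
df = n − 1 = 63
Two-sided p-value ≈ 0.1577
Since p ≈ 0.1577 > α = 0.05, fail to reject H0; the data do not provide sufficient evidence against H0.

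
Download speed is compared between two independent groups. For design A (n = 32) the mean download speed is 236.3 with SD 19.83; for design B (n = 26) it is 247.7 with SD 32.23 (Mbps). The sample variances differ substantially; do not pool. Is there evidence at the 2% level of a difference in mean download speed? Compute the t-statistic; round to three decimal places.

-1.577

Let group 1 = design A, group 2 = design B. H0: μ_1 = μ_2; H1: μ_1 ≠ μ_2 (Welch's two-sample t-test, two-sided).
t = (x̄_1 − x̄_2)/√(s_1²/n_1 + s_2²/n_2) = (236.3 − 247.7)/√(19.83²/32 + 32.23²/26) = -1.577
Welch–Satterthwaite df ≈ 39.71
Two-sided p-value ≈ 0.1227
Since p ≈ 0.1227 > α = 0.02, fail to reject H0; the data do not provide sufficient evidence against H0.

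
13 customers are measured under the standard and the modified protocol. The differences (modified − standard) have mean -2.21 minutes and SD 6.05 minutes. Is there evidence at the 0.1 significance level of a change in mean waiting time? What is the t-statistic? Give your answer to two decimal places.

H0: μ_d = 0; H1: μ_d ≠ 0 (paired t-test on the differences, two-sided).
t = d̄/(s_d/√n) = -2.21/(6.05/√13) = -1.32
df = n − 1 = 12
Two-sided p-value ≈ 0.212
Since p ≈ 0.212 > α = 0.1, fail to reject H0; the data do not provide sufficient evidence against H0.

-1.32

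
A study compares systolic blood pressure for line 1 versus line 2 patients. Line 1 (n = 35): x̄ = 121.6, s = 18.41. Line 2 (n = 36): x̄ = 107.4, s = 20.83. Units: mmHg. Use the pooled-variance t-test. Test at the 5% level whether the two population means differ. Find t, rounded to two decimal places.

Let group 1 = line 1, group 2 = line 2. H0: μ_1 = μ_2; H1: μ_1 ≠ μ_2 (two-sample pooled-variance t-test, two-sided).
s_p² = [(35−1)·18.41² + (36−1)·20.83²]/(35+36−2) = 387.097
t = (121.6 − 107.4)/√[387.097·(1/35 + 1/36)] = 3.04
df = n₁ + n₂ − 2 = 69
Two-sided p-value ≈ 0.003
Since p ≈ 0.003 < α = 0.05, reject H0; the data support H1.

3.04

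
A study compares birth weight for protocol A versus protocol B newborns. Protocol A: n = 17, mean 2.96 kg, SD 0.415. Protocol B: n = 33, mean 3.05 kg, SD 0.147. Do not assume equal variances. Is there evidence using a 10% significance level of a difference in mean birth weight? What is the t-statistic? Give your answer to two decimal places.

Let group 1 = protocol A, group 2 = protocol B. H0: μ_1 = μ_2; H1: μ_1 ≠ μ_2 (Welch's two-sample t-test, two-sided).
t = (x̄_1 − x̄_2)/√(s_1²/n_1 + s_2²/n_2) = (2.96 − 3.05)/√(0.415²/17 + 0.147²/33) = -0.87
Welch–Satterthwaite df ≈ 18.10
Two-sided p-value ≈ 0.3975
Since p ≈ 0.3975 > α = 0.1, fail to reject H0; the evidence is not statistically significant.

-0.87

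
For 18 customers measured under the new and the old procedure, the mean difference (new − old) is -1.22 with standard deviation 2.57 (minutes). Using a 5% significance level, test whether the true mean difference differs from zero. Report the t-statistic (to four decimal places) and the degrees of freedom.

H0: μ_d = 0; H1: μ_d ≠ 0 (paired t-test on the differences, two-sided).
t = d̄/(s_d/√n) = -1.22/(2.57/√18) = -2.0140
df = n − 1 = 17
Two-sided p-value ≈ 0.060
Since p ≈ 0.060 > α = 0.05, fail to reject H0; the data do not provide sufficient evidence against H0.

t = -2.0140, df = 17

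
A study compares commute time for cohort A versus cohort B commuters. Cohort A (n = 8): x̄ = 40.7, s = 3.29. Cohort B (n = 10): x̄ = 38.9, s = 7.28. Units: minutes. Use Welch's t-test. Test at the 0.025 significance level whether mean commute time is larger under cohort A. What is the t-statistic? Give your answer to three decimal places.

0.698

Let group 1 = cohort A, group 2 = cohort B. H0: μ_1 = μ_2; H1: μ_1 > μ_2 (Welch's two-sample t-test, right-tailed).
t = (x̄_1 − x̄_2)/√(s_1²/n_1 + s_2²/n_2) = (40.7 − 38.9)/√(3.29²/8 + 7.28²/10) = 0.698
Welch–Satterthwaite df ≈ 13.09
p-value = P(T ≥ 0.698) ≈ 0.2487
Since p ≈ 0.2487 > α = 0.025, fail to reject H0; the data do not provide sufficient evidence against H0.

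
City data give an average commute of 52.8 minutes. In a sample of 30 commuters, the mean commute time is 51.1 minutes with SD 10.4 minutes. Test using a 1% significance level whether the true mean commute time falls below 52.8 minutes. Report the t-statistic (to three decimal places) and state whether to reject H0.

H0: μ = 52.8; H1: μ < 52.8 (one-sample t-test, left-tailed).
t = (x̄ − μ₀)/(s/√n) = (51.1 − 52.8)/(10.4/√30) = -0.895
df = n − 1 = 29
p-value = P(T ≤ -0.895) ≈ 0.1890
Since p ≈ 0.1890 > α = 0.01, fail to reject H0; the evidence is not statistically significant.

t = -0.895; fail to reject H0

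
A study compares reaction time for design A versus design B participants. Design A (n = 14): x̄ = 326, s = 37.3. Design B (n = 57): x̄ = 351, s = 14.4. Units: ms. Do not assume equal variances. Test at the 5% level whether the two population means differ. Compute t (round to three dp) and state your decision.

t = -2.463; reject H0

Let group 1 = design A, group 2 = design B. H0: μ_1 = μ_2; H1: μ_1 ≠ μ_2 (Welch's two-sample t-test, two-sided).
t = (x̄_1 − x̄_2)/√(s_1²/n_1 + s_2²/n_2) = (326 − 351)/√(37.3²/14 + 14.4²/57) = -2.463
Welch–Satterthwaite df ≈ 13.96
Two-sided p-value ≈ 0.027
Since p ≈ 0.027 < α = 0.05, reject H0; the data support H1.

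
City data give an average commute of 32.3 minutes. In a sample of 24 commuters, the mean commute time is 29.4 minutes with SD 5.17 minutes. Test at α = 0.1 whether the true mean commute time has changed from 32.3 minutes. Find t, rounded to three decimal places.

-2.748

H0: μ = 32.3; H1: μ ≠ 32.3 (one-sample t-test, two-sided).
t = (x̄ − μ₀)/(s/√n) = (29.4 − 32.3)/(5.17/√24) = -2.748
df = n − 1 = 23
Two-sided p-value ≈ 0.011
Since p ≈ 0.011 < α = 0.1, reject H0; the data support H1.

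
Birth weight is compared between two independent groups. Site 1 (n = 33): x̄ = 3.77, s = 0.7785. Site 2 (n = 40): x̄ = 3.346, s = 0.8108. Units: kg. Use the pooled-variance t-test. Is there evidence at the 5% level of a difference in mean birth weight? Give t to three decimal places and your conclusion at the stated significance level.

Let group 1 = site 1, group 2 = site 2. H0: μ_1 = μ_2; H1: μ_1 ≠ μ_2 (two-sample pooled-variance t-test, two-sided).
s_p² = [(33−1)·0.7785² + (40−1)·0.8108²]/(33+40−2) = 0.63426
t = (3.77 − 3.346)/√[0.63426·(1/33 + 1/40)] = 2.264
df = n₁ + n₂ − 2 = 71
Two-sided p-value ≈ 0.027
Since p ≈ 0.027 < α = 0.05, reject H0; the data support H1.

t = 2.264; reject H0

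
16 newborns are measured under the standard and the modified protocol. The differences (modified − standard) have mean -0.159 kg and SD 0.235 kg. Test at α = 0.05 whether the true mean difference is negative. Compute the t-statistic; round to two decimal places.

H0: μ_d = 0; H1: μ_d < 0 (paired t-test on the differences, left-tailed).
t = d̄/(s_d/√n) = -0.159/(0.235/√16) = -2.71
df = n − 1 = 15
p-value = P(T ≤ -2.71) ≈ 0.008
Since p ≈ 0.008 < α = 0.05, reject H0; the evidence is statistically significant.

-2.71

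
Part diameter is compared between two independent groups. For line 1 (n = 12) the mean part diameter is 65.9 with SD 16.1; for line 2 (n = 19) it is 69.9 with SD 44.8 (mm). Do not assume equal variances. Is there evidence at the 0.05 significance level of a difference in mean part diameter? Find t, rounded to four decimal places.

Let group 1 = line 1, group 2 = line 2. H0: μ_1 = μ_2; H1: μ_1 ≠ μ_2 (Welch's two-sample t-test, two-sided).
t = (x̄_1 − x̄_2)/√(s_1²/n_1 + s_2²/n_2) = (65.9 − 69.9)/√(16.1²/12 + 44.8²/19) = -0.3546
Welch–Satterthwaite df ≈ 24.44
Two-sided p-value ≈ 0.726
Since p ≈ 0.726 > α = 0.05, fail to reject H0; the evidence is not statistically significant.

-0.3546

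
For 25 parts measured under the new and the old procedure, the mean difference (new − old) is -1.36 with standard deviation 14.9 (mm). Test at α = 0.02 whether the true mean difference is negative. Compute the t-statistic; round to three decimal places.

H0: μ_d = 0; H1: μ_d < 0 (paired t-test on the differences, left-tailed).
t = d̄/(s_d/√n) = -1.36/(14.9/√25) = -0.456
df = n − 1 = 24
p-value = P(T ≤ -0.456) ≈ 0.3261
Since p ≈ 0.3261 > α = 0.02, fail to reject H0; the evidence is not statistically significant.

-0.456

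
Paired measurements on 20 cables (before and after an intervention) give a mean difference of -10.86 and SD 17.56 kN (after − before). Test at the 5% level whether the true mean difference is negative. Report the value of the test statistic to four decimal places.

H0: μ_d = 0; H1: μ_d < 0 (paired t-test on the differences, left-tailed).
t = d̄/(s_d/√n) = -10.86/(17.56/√20) = -2.7658
df = n − 1 = 19
p-value = P(T ≤ -2.7658) ≈ 0.0062
Since p ≈ 0.0062 < α = 0.05, reject H0; the data support H1.

-2.7658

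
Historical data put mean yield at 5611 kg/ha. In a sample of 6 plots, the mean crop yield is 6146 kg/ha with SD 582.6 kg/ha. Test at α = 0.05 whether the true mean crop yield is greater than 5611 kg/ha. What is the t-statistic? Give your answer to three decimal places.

2.249

H0: μ = 5611; H1: μ > 5611 (one-sample t-test, right-tailed).
t = (x̄ − μ₀)/(s/√n) = (6146 − 5611)/(582.6/√6) = 2.249
df = n − 1 = 5
p-value = P(T ≥ 2.249) ≈ 0.0372
Since p ≈ 0.0372 < α = 0.05, reject H0; the data support H1.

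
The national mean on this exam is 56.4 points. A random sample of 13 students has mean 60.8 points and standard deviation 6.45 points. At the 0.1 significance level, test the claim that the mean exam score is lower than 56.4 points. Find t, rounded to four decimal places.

H0: μ = 56.4; H1: μ < 56.4 (one-sample t-test, left-tailed).
t = (x̄ − μ₀)/(s/√n) = (60.8 − 56.4)/(6.45/√13) = 2.4596
df = n − 1 = 12
p-value = P(T ≤ 2.4596) ≈ 0.9850
Since p ≈ 0.9850 > α = 0.1, fail to reject H0; the data do not provide sufficient evidence against H0.

2.4596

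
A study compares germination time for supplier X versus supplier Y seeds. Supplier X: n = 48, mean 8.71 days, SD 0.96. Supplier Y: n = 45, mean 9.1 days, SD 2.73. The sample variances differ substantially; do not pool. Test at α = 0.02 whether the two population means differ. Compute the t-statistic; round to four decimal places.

-0.9072

Let group 1 = supplier X, group 2 = supplier Y. H0: μ_1 = μ_2; H1: μ_1 ≠ μ_2 (Welch's two-sample t-test, two-sided).
t = (x̄_1 − x̄_2)/√(s_1²/n_1 + s_2²/n_2) = (8.71 − 9.1)/√(0.96²/48 + 2.73²/45) = -0.9072
Welch–Satterthwaite df ≈ 54.11
Two-sided p-value ≈ 0.368
Since p ≈ 0.368 > α = 0.02, fail to reject H0; the evidence is not statistically significant.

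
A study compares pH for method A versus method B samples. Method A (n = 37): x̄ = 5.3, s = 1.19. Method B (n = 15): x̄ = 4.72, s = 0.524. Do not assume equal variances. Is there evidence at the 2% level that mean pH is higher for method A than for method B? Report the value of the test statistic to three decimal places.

Let group 1 = method A, group 2 = method B. H0: μ_1 = μ_2; H1: μ_1 > μ_2 (Welch's two-sample t-test, right-tailed).
t = (x̄_1 − x̄_2)/√(s_1²/n_1 + s_2²/n_2) = (5.3 − 4.72)/√(1.19²/37 + 0.524²/15) = 2.438
Welch–Satterthwaite df ≈ 49.53
p-value = P(T ≥ 2.438) ≈ 0.009
Since p ≈ 0.009 < α = 0.02, reject H0; the data support H1.

2.438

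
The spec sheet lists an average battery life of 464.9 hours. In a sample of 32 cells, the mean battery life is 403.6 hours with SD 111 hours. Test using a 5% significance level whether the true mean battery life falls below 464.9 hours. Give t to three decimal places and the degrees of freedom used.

H0: μ = 464.9; H1: μ < 464.9 (one-sample t-test, left-tailed).
t = (x̄ − μ₀)/(s/√n) = (403.6 − 464.9)/(111/√32) = -3.124
df = n − 1 = 31
p-value = P(T ≤ -3.124) ≈ 0.0019
Since p ≈ 0.0019 < α = 0.05, reject H0; the evidence is statistically significant.

t = -3.124, df = 31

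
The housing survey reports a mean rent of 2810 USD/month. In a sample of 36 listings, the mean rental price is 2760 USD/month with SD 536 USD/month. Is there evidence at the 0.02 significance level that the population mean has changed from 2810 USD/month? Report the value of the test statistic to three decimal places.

H0: μ = 2810; H1: μ ≠ 2810 (one-sample t-test, two-sided).
t = (x̄ − μ₀)/(s/√n) = (2760 − 2810)/(536/√36) = -0.560
df = n − 1 = 35
Two-sided p-value ≈ 0.579
Since p ≈ 0.579 > α = 0.02, fail to reject H0; the evidence is not statistically significant.

-0.560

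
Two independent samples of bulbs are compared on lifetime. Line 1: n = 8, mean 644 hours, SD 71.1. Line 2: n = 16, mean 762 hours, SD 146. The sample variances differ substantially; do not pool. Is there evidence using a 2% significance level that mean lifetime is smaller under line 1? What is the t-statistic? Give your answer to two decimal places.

-2.66

Let group 1 = line 1, group 2 = line 2. H0: μ_1 = μ_2; H1: μ_1 < μ_2 (Welch's two-sample t-test, left-tailed).
t = (x̄_1 − x̄_2)/√(s_1²/n_1 + s_2²/n_2) = (644 − 762)/√(71.1²/8 + 146²/16) = -2.66
Welch–Satterthwaite df ≈ 22.00
p-value = P(T ≤ -2.66) ≈ 0.007
Since p ≈ 0.007 < α = 0.02, reject H0; the data support H1.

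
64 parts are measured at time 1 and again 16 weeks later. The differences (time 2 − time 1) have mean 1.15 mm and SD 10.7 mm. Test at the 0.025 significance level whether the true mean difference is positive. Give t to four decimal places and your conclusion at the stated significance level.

t = 0.8598; fail to reject H0

H0: μ_d = 0; H1: μ_d > 0 (paired t-test on the differences, right-tailed).
t = d̄/(s_d/√n) = 1.15/(10.7/√64) = 0.8598
df = n − 1 = 63
p-value = P(T ≥ 0.8598) ≈ 0.197
Since p ≈ 0.197 > α = 0.025, fail to reject H0; the evidence is not statistically significant.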